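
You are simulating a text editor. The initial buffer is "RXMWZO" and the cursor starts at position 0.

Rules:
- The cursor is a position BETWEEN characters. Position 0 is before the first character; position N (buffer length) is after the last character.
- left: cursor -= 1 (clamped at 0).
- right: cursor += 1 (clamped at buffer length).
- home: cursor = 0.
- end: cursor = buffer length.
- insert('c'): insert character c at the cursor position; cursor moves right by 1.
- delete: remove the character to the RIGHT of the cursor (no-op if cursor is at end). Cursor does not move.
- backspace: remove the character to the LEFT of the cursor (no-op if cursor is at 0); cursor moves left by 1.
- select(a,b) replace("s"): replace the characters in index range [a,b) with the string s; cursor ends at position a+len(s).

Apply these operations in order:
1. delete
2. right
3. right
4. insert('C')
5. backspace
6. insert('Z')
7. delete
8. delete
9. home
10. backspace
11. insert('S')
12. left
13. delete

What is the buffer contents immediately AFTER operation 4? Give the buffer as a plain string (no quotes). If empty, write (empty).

After op 1 (delete): buf='XMWZO' cursor=0
After op 2 (right): buf='XMWZO' cursor=1
After op 3 (right): buf='XMWZO' cursor=2
After op 4 (insert('C')): buf='XMCWZO' cursor=3

Answer: XMCWZO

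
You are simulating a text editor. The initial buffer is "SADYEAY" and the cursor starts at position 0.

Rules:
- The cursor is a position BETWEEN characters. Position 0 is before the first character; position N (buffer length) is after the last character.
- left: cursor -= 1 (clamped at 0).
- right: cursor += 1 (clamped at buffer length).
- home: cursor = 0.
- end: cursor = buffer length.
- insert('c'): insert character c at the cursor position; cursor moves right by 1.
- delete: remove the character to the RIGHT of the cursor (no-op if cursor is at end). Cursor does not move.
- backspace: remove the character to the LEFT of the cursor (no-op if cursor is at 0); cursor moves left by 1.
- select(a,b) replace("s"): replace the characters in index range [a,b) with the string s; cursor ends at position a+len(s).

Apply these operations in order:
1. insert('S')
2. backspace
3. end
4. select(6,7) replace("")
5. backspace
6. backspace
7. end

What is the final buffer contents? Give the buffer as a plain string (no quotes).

Answer: SADY

Derivation:
After op 1 (insert('S')): buf='SSADYEAY' cursor=1
After op 2 (backspace): buf='SADYEAY' cursor=0
After op 3 (end): buf='SADYEAY' cursor=7
After op 4 (select(6,7) replace("")): buf='SADYEA' cursor=6
After op 5 (backspace): buf='SADYE' cursor=5
After op 6 (backspace): buf='SADY' cursor=4
After op 7 (end): buf='SADY' cursor=4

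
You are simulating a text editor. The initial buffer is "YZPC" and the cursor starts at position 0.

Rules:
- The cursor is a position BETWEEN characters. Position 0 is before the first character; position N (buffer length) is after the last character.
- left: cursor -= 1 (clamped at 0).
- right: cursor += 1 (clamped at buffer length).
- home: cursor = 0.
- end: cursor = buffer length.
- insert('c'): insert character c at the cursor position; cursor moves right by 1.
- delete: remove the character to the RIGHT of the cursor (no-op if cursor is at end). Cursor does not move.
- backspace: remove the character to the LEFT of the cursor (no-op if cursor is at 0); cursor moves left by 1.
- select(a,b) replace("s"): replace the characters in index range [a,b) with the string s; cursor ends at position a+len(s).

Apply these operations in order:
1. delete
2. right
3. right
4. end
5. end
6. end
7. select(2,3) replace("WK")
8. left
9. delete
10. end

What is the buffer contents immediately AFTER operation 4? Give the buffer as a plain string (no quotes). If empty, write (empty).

Answer: ZPC

Derivation:
After op 1 (delete): buf='ZPC' cursor=0
After op 2 (right): buf='ZPC' cursor=1
After op 3 (right): buf='ZPC' cursor=2
After op 4 (end): buf='ZPC' cursor=3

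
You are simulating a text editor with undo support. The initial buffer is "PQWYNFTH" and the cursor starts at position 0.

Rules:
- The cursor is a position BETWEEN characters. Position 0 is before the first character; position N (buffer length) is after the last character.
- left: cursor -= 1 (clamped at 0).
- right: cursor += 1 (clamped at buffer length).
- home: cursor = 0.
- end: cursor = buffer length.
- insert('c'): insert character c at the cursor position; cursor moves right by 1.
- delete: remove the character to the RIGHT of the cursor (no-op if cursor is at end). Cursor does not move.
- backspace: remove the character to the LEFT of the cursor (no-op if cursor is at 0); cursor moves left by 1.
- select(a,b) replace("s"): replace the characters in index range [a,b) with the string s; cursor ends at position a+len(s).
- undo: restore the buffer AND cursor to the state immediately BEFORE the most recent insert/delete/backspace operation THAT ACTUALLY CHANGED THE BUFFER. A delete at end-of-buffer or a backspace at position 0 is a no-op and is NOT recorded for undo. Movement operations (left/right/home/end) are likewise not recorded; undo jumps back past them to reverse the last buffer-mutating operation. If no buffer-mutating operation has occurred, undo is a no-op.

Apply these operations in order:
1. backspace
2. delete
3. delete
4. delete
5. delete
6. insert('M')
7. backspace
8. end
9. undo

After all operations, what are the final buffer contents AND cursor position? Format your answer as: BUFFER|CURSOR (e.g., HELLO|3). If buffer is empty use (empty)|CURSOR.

Answer: MNFTH|1

Derivation:
After op 1 (backspace): buf='PQWYNFTH' cursor=0
After op 2 (delete): buf='QWYNFTH' cursor=0
After op 3 (delete): buf='WYNFTH' cursor=0
After op 4 (delete): buf='YNFTH' cursor=0
After op 5 (delete): buf='NFTH' cursor=0
After op 6 (insert('M')): buf='MNFTH' cursor=1
After op 7 (backspace): buf='NFTH' cursor=0
After op 8 (end): buf='NFTH' cursor=4
After op 9 (undo): buf='MNFTH' cursor=1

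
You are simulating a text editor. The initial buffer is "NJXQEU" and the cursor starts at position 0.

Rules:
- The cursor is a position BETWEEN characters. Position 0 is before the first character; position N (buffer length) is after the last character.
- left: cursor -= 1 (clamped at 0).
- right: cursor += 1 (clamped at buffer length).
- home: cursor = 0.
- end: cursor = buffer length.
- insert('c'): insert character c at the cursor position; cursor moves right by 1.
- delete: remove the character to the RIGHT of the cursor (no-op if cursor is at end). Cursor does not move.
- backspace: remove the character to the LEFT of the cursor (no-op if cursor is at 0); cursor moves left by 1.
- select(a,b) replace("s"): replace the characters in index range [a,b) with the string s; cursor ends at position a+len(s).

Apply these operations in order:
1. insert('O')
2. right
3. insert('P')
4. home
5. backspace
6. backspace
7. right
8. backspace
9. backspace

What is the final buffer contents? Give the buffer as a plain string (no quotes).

Answer: NPJXQEU

Derivation:
After op 1 (insert('O')): buf='ONJXQEU' cursor=1
After op 2 (right): buf='ONJXQEU' cursor=2
After op 3 (insert('P')): buf='ONPJXQEU' cursor=3
After op 4 (home): buf='ONPJXQEU' cursor=0
After op 5 (backspace): buf='ONPJXQEU' cursor=0
After op 6 (backspace): buf='ONPJXQEU' cursor=0
After op 7 (right): buf='ONPJXQEU' cursor=1
After op 8 (backspace): buf='NPJXQEU' cursor=0
After op 9 (backspace): buf='NPJXQEU' cursor=0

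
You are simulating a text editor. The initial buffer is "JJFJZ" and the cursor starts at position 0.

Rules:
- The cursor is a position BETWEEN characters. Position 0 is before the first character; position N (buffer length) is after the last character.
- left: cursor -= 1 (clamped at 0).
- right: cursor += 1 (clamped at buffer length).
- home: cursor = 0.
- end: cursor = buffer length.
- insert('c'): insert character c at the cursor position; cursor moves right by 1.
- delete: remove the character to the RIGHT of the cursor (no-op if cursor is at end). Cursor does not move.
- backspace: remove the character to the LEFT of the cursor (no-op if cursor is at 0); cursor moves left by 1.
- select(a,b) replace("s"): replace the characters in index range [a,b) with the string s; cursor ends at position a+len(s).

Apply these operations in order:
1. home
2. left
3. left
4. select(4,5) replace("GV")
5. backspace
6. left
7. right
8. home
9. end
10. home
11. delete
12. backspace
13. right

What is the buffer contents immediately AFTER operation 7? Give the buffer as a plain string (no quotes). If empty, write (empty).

After op 1 (home): buf='JJFJZ' cursor=0
After op 2 (left): buf='JJFJZ' cursor=0
After op 3 (left): buf='JJFJZ' cursor=0
After op 4 (select(4,5) replace("GV")): buf='JJFJGV' cursor=6
After op 5 (backspace): buf='JJFJG' cursor=5
After op 6 (left): buf='JJFJG' cursor=4
After op 7 (right): buf='JJFJG' cursor=5

Answer: JJFJG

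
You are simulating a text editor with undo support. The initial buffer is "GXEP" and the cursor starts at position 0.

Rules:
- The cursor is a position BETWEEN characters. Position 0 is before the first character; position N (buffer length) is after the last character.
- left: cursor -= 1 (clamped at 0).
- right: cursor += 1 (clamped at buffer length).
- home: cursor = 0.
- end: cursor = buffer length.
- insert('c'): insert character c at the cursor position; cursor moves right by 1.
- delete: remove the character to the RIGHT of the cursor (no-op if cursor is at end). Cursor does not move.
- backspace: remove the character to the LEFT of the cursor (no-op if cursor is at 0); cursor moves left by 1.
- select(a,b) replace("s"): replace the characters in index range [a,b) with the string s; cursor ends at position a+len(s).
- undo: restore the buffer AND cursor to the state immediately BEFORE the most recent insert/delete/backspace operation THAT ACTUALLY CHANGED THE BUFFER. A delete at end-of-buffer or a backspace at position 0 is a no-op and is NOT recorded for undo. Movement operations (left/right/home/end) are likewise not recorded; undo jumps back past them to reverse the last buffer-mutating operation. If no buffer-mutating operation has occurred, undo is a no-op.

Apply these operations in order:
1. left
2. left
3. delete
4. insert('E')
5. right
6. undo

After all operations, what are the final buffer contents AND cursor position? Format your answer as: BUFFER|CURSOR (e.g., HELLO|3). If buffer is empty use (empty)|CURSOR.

Answer: XEP|0

Derivation:
After op 1 (left): buf='GXEP' cursor=0
After op 2 (left): buf='GXEP' cursor=0
After op 3 (delete): buf='XEP' cursor=0
After op 4 (insert('E')): buf='EXEP' cursor=1
After op 5 (right): buf='EXEP' cursor=2
After op 6 (undo): buf='XEP' cursor=0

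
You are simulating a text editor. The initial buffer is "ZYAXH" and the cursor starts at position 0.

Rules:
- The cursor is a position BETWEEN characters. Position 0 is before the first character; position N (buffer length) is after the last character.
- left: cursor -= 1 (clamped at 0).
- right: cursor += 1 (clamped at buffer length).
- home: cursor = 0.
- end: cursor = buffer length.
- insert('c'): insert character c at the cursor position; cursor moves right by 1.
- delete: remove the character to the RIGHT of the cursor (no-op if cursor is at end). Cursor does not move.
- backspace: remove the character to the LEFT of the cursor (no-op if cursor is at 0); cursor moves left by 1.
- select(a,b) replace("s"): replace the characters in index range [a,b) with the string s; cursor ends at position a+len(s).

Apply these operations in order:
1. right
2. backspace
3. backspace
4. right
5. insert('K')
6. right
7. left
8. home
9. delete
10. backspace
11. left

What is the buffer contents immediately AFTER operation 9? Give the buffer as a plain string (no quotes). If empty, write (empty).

Answer: KAXH

Derivation:
After op 1 (right): buf='ZYAXH' cursor=1
After op 2 (backspace): buf='YAXH' cursor=0
After op 3 (backspace): buf='YAXH' cursor=0
After op 4 (right): buf='YAXH' cursor=1
After op 5 (insert('K')): buf='YKAXH' cursor=2
After op 6 (right): buf='YKAXH' cursor=3
After op 7 (left): buf='YKAXH' cursor=2
After op 8 (home): buf='YKAXH' cursor=0
After op 9 (delete): buf='KAXH' cursor=0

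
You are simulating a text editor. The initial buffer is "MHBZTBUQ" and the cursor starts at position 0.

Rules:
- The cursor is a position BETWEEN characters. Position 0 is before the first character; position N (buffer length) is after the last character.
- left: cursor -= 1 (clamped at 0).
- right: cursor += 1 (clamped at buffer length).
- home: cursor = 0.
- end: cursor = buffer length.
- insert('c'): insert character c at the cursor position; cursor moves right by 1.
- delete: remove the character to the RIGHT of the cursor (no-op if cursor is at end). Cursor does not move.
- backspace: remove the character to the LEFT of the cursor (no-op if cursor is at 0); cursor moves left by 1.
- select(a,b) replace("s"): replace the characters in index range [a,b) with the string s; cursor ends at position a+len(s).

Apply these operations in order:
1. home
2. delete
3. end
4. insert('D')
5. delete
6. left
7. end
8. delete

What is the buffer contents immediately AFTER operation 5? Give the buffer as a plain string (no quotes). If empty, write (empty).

After op 1 (home): buf='MHBZTBUQ' cursor=0
After op 2 (delete): buf='HBZTBUQ' cursor=0
After op 3 (end): buf='HBZTBUQ' cursor=7
After op 4 (insert('D')): buf='HBZTBUQD' cursor=8
After op 5 (delete): buf='HBZTBUQD' cursor=8

Answer: HBZTBUQD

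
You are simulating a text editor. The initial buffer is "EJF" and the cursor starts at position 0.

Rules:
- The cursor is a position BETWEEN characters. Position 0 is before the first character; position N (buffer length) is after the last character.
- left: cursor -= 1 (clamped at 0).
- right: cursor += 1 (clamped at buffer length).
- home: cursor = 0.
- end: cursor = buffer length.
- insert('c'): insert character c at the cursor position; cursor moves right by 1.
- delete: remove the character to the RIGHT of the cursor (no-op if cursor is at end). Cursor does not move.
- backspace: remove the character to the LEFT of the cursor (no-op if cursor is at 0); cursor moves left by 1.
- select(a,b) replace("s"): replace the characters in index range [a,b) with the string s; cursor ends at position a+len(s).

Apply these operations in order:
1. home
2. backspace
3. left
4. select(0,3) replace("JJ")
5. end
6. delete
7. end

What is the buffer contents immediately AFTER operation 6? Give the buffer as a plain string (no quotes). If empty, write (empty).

After op 1 (home): buf='EJF' cursor=0
After op 2 (backspace): buf='EJF' cursor=0
After op 3 (left): buf='EJF' cursor=0
After op 4 (select(0,3) replace("JJ")): buf='JJ' cursor=2
After op 5 (end): buf='JJ' cursor=2
After op 6 (delete): buf='JJ' cursor=2

Answer: JJ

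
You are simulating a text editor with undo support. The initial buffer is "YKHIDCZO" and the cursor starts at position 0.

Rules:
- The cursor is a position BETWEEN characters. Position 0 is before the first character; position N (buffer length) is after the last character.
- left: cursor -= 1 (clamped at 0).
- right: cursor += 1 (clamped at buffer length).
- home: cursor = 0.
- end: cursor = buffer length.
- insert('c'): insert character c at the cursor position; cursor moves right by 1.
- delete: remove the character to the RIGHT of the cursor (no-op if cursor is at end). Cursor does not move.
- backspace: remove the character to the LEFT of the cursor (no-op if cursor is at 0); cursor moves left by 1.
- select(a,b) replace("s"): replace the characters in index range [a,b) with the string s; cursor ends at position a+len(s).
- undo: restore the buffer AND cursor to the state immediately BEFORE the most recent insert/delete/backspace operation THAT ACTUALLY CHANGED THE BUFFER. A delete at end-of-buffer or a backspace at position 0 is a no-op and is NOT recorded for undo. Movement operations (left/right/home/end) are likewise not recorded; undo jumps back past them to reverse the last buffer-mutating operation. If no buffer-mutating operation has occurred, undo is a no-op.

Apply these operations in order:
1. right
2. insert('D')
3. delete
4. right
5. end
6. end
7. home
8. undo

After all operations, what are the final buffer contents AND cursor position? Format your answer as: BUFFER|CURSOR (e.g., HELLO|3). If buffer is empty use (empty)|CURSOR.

After op 1 (right): buf='YKHIDCZO' cursor=1
After op 2 (insert('D')): buf='YDKHIDCZO' cursor=2
After op 3 (delete): buf='YDHIDCZO' cursor=2
After op 4 (right): buf='YDHIDCZO' cursor=3
After op 5 (end): buf='YDHIDCZO' cursor=8
After op 6 (end): buf='YDHIDCZO' cursor=8
After op 7 (home): buf='YDHIDCZO' cursor=0
After op 8 (undo): buf='YDKHIDCZO' cursor=2

Answer: YDKHIDCZO|2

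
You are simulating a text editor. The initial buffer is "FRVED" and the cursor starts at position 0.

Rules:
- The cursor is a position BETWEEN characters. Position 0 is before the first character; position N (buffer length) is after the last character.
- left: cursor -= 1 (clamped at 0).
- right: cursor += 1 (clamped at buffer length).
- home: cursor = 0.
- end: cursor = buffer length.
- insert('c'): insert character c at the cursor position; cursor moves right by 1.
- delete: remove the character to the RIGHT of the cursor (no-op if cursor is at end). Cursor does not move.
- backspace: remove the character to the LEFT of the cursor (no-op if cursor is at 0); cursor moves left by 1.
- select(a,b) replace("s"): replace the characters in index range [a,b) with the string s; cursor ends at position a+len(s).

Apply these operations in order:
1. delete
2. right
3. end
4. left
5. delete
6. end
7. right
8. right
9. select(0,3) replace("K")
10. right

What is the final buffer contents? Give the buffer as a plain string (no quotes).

Answer: K

Derivation:
After op 1 (delete): buf='RVED' cursor=0
After op 2 (right): buf='RVED' cursor=1
After op 3 (end): buf='RVED' cursor=4
After op 4 (left): buf='RVED' cursor=3
After op 5 (delete): buf='RVE' cursor=3
After op 6 (end): buf='RVE' cursor=3
After op 7 (right): buf='RVE' cursor=3
After op 8 (right): buf='RVE' cursor=3
After op 9 (select(0,3) replace("K")): buf='K' cursor=1
After op 10 (right): buf='K' cursor=1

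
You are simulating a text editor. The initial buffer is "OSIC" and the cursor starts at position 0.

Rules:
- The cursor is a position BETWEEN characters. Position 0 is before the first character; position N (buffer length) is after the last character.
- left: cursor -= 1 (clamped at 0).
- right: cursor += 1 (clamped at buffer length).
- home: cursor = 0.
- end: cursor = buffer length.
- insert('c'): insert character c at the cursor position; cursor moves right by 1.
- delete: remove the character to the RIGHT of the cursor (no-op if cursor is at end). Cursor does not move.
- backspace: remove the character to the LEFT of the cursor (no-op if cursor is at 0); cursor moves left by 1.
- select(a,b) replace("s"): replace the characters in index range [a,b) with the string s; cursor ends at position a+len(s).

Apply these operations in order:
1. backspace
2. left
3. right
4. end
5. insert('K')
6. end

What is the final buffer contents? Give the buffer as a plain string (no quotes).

Answer: OSICK

Derivation:
After op 1 (backspace): buf='OSIC' cursor=0
After op 2 (left): buf='OSIC' cursor=0
After op 3 (right): buf='OSIC' cursor=1
After op 4 (end): buf='OSIC' cursor=4
After op 5 (insert('K')): buf='OSICK' cursor=5
After op 6 (end): buf='OSICK' cursor=5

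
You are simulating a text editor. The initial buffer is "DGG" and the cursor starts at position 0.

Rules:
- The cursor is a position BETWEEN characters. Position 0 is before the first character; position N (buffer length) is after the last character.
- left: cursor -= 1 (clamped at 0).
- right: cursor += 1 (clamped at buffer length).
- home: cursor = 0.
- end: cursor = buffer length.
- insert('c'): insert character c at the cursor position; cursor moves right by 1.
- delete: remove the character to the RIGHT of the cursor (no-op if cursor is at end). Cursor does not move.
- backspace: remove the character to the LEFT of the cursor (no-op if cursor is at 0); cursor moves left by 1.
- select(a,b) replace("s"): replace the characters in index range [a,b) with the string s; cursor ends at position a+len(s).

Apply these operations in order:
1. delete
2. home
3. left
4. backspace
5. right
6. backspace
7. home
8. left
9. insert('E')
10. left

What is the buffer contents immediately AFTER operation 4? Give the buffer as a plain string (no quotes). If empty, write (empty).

Answer: GG

Derivation:
After op 1 (delete): buf='GG' cursor=0
After op 2 (home): buf='GG' cursor=0
After op 3 (left): buf='GG' cursor=0
After op 4 (backspace): buf='GG' cursor=0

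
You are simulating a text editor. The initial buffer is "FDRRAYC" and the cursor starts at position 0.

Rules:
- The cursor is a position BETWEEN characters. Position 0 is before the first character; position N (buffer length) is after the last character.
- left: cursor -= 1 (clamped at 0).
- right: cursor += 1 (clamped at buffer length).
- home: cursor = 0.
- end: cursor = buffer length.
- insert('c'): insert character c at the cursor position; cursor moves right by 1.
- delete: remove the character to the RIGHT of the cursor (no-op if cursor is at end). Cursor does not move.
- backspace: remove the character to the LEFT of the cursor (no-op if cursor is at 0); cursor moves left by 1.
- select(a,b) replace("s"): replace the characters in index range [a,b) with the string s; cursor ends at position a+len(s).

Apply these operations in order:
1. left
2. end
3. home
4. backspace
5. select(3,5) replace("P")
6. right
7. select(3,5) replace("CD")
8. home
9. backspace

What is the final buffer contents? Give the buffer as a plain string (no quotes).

After op 1 (left): buf='FDRRAYC' cursor=0
After op 2 (end): buf='FDRRAYC' cursor=7
After op 3 (home): buf='FDRRAYC' cursor=0
After op 4 (backspace): buf='FDRRAYC' cursor=0
After op 5 (select(3,5) replace("P")): buf='FDRPYC' cursor=4
After op 6 (right): buf='FDRPYC' cursor=5
After op 7 (select(3,5) replace("CD")): buf='FDRCDC' cursor=5
After op 8 (home): buf='FDRCDC' cursor=0
After op 9 (backspace): buf='FDRCDC' cursor=0

Answer: FDRCDC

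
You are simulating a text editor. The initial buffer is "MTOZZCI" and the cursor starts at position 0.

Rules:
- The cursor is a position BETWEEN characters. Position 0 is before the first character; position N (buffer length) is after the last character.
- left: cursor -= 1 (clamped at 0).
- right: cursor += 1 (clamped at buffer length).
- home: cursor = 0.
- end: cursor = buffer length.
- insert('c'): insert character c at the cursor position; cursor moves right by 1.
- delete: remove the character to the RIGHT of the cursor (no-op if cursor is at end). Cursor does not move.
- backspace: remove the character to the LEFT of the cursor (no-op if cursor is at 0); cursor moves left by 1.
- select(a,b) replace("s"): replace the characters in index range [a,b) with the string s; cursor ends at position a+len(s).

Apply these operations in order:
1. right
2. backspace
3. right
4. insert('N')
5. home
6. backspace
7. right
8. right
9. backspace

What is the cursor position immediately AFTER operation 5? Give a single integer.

After op 1 (right): buf='MTOZZCI' cursor=1
After op 2 (backspace): buf='TOZZCI' cursor=0
After op 3 (right): buf='TOZZCI' cursor=1
After op 4 (insert('N')): buf='TNOZZCI' cursor=2
After op 5 (home): buf='TNOZZCI' cursor=0

Answer: 0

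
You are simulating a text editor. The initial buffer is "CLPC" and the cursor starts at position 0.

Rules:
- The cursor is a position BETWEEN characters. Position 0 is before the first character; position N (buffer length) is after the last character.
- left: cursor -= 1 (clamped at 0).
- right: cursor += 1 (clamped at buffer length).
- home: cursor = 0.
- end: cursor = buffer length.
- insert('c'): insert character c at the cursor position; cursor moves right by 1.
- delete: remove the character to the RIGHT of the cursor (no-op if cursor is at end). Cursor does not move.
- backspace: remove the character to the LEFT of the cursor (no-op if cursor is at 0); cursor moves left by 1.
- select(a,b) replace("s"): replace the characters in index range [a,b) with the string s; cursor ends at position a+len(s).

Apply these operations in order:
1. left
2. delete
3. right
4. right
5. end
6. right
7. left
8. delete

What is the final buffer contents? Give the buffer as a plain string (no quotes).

Answer: LP

Derivation:
After op 1 (left): buf='CLPC' cursor=0
After op 2 (delete): buf='LPC' cursor=0
After op 3 (right): buf='LPC' cursor=1
After op 4 (right): buf='LPC' cursor=2
After op 5 (end): buf='LPC' cursor=3
After op 6 (right): buf='LPC' cursor=3
After op 7 (left): buf='LPC' cursor=2
After op 8 (delete): buf='LP' cursor=2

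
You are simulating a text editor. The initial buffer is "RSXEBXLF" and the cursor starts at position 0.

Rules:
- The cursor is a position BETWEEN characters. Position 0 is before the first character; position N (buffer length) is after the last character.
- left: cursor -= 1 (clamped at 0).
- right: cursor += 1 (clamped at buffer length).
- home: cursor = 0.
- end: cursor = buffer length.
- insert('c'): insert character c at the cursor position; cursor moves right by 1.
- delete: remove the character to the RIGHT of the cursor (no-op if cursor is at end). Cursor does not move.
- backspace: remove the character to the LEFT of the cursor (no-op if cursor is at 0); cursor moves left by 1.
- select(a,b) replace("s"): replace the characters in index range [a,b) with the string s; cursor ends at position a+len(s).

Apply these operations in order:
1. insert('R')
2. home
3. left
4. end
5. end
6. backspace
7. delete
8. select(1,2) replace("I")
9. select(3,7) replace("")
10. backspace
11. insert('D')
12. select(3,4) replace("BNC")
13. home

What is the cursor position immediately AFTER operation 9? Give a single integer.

After op 1 (insert('R')): buf='RRSXEBXLF' cursor=1
After op 2 (home): buf='RRSXEBXLF' cursor=0
After op 3 (left): buf='RRSXEBXLF' cursor=0
After op 4 (end): buf='RRSXEBXLF' cursor=9
After op 5 (end): buf='RRSXEBXLF' cursor=9
After op 6 (backspace): buf='RRSXEBXL' cursor=8
After op 7 (delete): buf='RRSXEBXL' cursor=8
After op 8 (select(1,2) replace("I")): buf='RISXEBXL' cursor=2
After op 9 (select(3,7) replace("")): buf='RISL' cursor=3

Answer: 3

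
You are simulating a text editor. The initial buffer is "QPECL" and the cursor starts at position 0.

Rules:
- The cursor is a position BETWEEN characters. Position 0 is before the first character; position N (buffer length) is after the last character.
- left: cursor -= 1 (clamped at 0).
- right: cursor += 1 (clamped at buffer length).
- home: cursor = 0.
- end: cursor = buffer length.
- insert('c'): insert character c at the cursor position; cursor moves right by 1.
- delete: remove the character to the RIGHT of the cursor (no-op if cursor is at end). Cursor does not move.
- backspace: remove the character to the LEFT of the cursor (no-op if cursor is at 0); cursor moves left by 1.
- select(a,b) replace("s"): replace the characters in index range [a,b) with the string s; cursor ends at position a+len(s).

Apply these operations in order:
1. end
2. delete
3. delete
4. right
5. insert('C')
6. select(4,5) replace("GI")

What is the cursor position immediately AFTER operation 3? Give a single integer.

After op 1 (end): buf='QPECL' cursor=5
After op 2 (delete): buf='QPECL' cursor=5
After op 3 (delete): buf='QPECL' cursor=5

Answer: 5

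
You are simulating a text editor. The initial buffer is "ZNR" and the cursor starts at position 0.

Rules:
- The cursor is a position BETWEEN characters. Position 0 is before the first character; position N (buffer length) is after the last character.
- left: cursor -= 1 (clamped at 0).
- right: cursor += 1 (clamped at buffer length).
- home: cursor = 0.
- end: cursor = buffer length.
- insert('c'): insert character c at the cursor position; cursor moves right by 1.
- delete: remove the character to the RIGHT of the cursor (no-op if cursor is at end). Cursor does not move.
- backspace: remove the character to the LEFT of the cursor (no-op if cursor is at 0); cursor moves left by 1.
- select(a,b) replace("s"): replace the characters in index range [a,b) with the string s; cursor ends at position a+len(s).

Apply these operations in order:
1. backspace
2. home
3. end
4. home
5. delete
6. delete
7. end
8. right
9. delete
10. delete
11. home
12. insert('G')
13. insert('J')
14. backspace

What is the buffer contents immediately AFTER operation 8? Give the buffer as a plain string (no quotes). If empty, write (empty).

After op 1 (backspace): buf='ZNR' cursor=0
After op 2 (home): buf='ZNR' cursor=0
After op 3 (end): buf='ZNR' cursor=3
After op 4 (home): buf='ZNR' cursor=0
After op 5 (delete): buf='NR' cursor=0
After op 6 (delete): buf='R' cursor=0
After op 7 (end): buf='R' cursor=1
After op 8 (right): buf='R' cursor=1

Answer: R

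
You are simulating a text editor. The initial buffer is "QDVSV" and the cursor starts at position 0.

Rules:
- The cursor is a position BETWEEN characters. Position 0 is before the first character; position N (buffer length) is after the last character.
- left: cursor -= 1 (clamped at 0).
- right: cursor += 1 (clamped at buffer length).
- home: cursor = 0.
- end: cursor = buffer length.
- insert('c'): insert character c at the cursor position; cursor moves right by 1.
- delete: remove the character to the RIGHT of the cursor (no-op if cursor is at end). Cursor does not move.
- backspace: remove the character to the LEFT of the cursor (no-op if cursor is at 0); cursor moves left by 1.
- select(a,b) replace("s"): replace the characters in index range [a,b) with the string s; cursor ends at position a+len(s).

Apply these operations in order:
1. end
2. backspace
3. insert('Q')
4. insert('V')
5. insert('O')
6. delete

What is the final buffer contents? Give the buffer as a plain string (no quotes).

After op 1 (end): buf='QDVSV' cursor=5
After op 2 (backspace): buf='QDVS' cursor=4
After op 3 (insert('Q')): buf='QDVSQ' cursor=5
After op 4 (insert('V')): buf='QDVSQV' cursor=6
After op 5 (insert('O')): buf='QDVSQVO' cursor=7
After op 6 (delete): buf='QDVSQVO' cursor=7

Answer: QDVSQVO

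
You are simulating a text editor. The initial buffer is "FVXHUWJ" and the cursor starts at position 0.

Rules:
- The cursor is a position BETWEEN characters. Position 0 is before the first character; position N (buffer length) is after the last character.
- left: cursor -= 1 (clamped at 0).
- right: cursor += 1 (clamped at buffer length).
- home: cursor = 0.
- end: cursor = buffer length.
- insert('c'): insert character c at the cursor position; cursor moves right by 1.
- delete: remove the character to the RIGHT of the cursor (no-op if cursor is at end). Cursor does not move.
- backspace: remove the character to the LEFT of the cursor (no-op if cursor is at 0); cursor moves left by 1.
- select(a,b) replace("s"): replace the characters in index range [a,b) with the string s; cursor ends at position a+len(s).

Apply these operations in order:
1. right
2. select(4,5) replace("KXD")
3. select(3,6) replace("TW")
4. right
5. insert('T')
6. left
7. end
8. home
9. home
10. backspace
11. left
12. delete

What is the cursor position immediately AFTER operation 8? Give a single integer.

After op 1 (right): buf='FVXHUWJ' cursor=1
After op 2 (select(4,5) replace("KXD")): buf='FVXHKXDWJ' cursor=7
After op 3 (select(3,6) replace("TW")): buf='FVXTWDWJ' cursor=5
After op 4 (right): buf='FVXTWDWJ' cursor=6
After op 5 (insert('T')): buf='FVXTWDTWJ' cursor=7
After op 6 (left): buf='FVXTWDTWJ' cursor=6
After op 7 (end): buf='FVXTWDTWJ' cursor=9
After op 8 (home): buf='FVXTWDTWJ' cursor=0

Answer: 0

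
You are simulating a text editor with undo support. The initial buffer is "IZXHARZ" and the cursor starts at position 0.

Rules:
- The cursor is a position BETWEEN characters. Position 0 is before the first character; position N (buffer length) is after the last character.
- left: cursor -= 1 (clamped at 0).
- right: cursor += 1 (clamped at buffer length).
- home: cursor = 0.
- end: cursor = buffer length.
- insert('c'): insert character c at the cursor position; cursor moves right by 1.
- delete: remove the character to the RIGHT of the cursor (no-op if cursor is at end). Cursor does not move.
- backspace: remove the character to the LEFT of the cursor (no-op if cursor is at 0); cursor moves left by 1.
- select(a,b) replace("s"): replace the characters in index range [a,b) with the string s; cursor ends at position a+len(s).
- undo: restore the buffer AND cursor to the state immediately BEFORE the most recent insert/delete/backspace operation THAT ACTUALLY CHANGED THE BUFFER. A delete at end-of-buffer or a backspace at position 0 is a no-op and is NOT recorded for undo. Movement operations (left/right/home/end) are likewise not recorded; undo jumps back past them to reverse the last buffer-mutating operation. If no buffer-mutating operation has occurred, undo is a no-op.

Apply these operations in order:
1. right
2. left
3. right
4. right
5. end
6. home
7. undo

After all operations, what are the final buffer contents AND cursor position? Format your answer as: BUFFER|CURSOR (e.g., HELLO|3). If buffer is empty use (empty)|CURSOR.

Answer: IZXHARZ|0

Derivation:
After op 1 (right): buf='IZXHARZ' cursor=1
After op 2 (left): buf='IZXHARZ' cursor=0
After op 3 (right): buf='IZXHARZ' cursor=1
After op 4 (right): buf='IZXHARZ' cursor=2
After op 5 (end): buf='IZXHARZ' cursor=7
After op 6 (home): buf='IZXHARZ' cursor=0
After op 7 (undo): buf='IZXHARZ' cursor=0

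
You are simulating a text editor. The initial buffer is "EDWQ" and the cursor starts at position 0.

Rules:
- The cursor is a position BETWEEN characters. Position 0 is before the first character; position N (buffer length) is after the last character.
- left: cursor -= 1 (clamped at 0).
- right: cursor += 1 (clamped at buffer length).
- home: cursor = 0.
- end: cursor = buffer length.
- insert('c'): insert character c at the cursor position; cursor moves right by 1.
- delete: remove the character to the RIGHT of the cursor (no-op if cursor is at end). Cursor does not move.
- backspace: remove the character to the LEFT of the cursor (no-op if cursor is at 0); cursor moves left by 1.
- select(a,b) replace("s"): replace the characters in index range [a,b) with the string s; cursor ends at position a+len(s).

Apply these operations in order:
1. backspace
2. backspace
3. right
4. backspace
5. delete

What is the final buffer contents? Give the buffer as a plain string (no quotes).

After op 1 (backspace): buf='EDWQ' cursor=0
After op 2 (backspace): buf='EDWQ' cursor=0
After op 3 (right): buf='EDWQ' cursor=1
After op 4 (backspace): buf='DWQ' cursor=0
After op 5 (delete): buf='WQ' cursor=0

Answer: WQ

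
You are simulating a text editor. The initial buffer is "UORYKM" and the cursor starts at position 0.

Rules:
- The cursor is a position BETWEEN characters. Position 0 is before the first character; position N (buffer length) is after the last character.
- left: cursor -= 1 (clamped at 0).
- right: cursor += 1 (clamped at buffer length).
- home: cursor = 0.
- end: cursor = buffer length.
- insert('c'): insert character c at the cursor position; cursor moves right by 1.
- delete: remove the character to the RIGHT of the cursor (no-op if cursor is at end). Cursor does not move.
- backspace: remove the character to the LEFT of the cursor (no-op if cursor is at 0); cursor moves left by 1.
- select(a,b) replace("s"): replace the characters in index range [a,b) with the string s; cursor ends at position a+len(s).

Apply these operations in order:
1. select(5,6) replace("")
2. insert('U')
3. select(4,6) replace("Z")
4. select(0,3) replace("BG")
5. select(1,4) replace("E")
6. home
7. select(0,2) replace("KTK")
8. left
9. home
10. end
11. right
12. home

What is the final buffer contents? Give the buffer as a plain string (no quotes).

After op 1 (select(5,6) replace("")): buf='UORYK' cursor=5
After op 2 (insert('U')): buf='UORYKU' cursor=6
After op 3 (select(4,6) replace("Z")): buf='UORYZ' cursor=5
After op 4 (select(0,3) replace("BG")): buf='BGYZ' cursor=2
After op 5 (select(1,4) replace("E")): buf='BE' cursor=2
After op 6 (home): buf='BE' cursor=0
After op 7 (select(0,2) replace("KTK")): buf='KTK' cursor=3
After op 8 (left): buf='KTK' cursor=2
After op 9 (home): buf='KTK' cursor=0
After op 10 (end): buf='KTK' cursor=3
After op 11 (right): buf='KTK' cursor=3
After op 12 (home): buf='KTK' cursor=0

Answer: KTK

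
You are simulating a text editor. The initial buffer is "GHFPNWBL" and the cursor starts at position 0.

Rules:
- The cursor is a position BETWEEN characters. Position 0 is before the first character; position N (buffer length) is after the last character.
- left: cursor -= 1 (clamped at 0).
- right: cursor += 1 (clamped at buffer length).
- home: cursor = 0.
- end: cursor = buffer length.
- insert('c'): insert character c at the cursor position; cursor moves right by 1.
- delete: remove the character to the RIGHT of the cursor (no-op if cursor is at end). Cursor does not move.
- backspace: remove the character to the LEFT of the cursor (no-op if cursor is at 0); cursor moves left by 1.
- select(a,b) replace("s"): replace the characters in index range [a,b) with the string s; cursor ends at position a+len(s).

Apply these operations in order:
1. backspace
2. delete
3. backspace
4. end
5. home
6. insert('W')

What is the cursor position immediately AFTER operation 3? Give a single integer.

Answer: 0

Derivation:
After op 1 (backspace): buf='GHFPNWBL' cursor=0
After op 2 (delete): buf='HFPNWBL' cursor=0
After op 3 (backspace): buf='HFPNWBL' cursor=0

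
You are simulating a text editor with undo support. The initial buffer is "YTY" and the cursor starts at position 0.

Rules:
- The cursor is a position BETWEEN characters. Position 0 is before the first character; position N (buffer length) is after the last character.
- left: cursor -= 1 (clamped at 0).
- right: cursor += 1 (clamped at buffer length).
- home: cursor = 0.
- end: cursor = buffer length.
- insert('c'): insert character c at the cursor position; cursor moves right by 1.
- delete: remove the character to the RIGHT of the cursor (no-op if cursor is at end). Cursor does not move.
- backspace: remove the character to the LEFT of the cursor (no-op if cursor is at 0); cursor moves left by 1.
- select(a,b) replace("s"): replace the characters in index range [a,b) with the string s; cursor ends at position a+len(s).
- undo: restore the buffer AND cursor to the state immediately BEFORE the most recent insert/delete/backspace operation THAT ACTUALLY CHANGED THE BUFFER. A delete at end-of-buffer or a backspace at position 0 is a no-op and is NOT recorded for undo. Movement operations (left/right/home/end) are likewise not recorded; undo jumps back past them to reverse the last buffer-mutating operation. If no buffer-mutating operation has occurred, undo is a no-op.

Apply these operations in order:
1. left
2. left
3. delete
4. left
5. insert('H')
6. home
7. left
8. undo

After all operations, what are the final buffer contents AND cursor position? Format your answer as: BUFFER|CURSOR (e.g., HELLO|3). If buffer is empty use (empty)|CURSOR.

After op 1 (left): buf='YTY' cursor=0
After op 2 (left): buf='YTY' cursor=0
After op 3 (delete): buf='TY' cursor=0
After op 4 (left): buf='TY' cursor=0
After op 5 (insert('H')): buf='HTY' cursor=1
After op 6 (home): buf='HTY' cursor=0
After op 7 (left): buf='HTY' cursor=0
After op 8 (undo): buf='TY' cursor=0

Answer: TY|0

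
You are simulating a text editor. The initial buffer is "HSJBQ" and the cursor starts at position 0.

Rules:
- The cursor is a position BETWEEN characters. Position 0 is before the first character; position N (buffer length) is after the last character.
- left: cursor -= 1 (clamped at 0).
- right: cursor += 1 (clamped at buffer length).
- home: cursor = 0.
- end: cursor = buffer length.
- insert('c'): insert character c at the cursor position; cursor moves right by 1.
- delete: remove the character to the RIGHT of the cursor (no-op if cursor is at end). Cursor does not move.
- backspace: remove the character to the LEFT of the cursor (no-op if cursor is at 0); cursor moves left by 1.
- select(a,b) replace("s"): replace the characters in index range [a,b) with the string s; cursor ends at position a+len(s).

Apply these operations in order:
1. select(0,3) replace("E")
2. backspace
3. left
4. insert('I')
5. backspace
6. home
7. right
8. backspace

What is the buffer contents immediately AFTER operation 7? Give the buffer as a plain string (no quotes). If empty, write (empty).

Answer: BQ

Derivation:
After op 1 (select(0,3) replace("E")): buf='EBQ' cursor=1
After op 2 (backspace): buf='BQ' cursor=0
After op 3 (left): buf='BQ' cursor=0
After op 4 (insert('I')): buf='IBQ' cursor=1
After op 5 (backspace): buf='BQ' cursor=0
After op 6 (home): buf='BQ' cursor=0
After op 7 (right): buf='BQ' cursor=1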